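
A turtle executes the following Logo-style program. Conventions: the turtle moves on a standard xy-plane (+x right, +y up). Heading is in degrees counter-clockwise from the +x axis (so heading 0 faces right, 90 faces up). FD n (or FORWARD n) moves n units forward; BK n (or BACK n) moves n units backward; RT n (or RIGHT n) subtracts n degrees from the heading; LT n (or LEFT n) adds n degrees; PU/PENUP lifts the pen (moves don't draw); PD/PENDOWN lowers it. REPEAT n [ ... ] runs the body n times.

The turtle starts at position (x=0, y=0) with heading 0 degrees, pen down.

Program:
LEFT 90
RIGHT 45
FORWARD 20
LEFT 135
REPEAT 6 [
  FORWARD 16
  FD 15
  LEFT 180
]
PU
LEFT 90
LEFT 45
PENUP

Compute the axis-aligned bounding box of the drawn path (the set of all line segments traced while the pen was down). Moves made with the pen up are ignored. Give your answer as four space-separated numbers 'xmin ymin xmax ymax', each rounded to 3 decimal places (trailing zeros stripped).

Executing turtle program step by step:
Start: pos=(0,0), heading=0, pen down
LT 90: heading 0 -> 90
RT 45: heading 90 -> 45
FD 20: (0,0) -> (14.142,14.142) [heading=45, draw]
LT 135: heading 45 -> 180
REPEAT 6 [
  -- iteration 1/6 --
  FD 16: (14.142,14.142) -> (-1.858,14.142) [heading=180, draw]
  FD 15: (-1.858,14.142) -> (-16.858,14.142) [heading=180, draw]
  LT 180: heading 180 -> 0
  -- iteration 2/6 --
  FD 16: (-16.858,14.142) -> (-0.858,14.142) [heading=0, draw]
  FD 15: (-0.858,14.142) -> (14.142,14.142) [heading=0, draw]
  LT 180: heading 0 -> 180
  -- iteration 3/6 --
  FD 16: (14.142,14.142) -> (-1.858,14.142) [heading=180, draw]
  FD 15: (-1.858,14.142) -> (-16.858,14.142) [heading=180, draw]
  LT 180: heading 180 -> 0
  -- iteration 4/6 --
  FD 16: (-16.858,14.142) -> (-0.858,14.142) [heading=0, draw]
  FD 15: (-0.858,14.142) -> (14.142,14.142) [heading=0, draw]
  LT 180: heading 0 -> 180
  -- iteration 5/6 --
  FD 16: (14.142,14.142) -> (-1.858,14.142) [heading=180, draw]
  FD 15: (-1.858,14.142) -> (-16.858,14.142) [heading=180, draw]
  LT 180: heading 180 -> 0
  -- iteration 6/6 --
  FD 16: (-16.858,14.142) -> (-0.858,14.142) [heading=0, draw]
  FD 15: (-0.858,14.142) -> (14.142,14.142) [heading=0, draw]
  LT 180: heading 0 -> 180
]
PU: pen up
LT 90: heading 180 -> 270
LT 45: heading 270 -> 315
PU: pen up
Final: pos=(14.142,14.142), heading=315, 13 segment(s) drawn

Segment endpoints: x in {-16.858, -1.858, -0.858, 0, 14.142}, y in {0, 14.142, 14.142, 14.142, 14.142, 14.142, 14.142, 14.142, 14.142}
xmin=-16.858, ymin=0, xmax=14.142, ymax=14.142

Answer: -16.858 0 14.142 14.142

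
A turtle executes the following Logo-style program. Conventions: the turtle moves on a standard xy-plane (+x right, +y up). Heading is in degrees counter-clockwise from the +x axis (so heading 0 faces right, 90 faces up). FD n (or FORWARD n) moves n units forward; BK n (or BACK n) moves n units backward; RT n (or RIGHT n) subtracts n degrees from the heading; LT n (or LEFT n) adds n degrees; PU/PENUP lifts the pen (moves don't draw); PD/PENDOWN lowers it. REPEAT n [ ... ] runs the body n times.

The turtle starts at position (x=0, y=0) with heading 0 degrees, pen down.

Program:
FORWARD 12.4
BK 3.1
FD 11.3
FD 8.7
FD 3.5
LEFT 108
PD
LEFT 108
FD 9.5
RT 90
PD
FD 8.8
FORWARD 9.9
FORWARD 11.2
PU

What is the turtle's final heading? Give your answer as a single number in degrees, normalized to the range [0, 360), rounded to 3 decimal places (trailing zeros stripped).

Executing turtle program step by step:
Start: pos=(0,0), heading=0, pen down
FD 12.4: (0,0) -> (12.4,0) [heading=0, draw]
BK 3.1: (12.4,0) -> (9.3,0) [heading=0, draw]
FD 11.3: (9.3,0) -> (20.6,0) [heading=0, draw]
FD 8.7: (20.6,0) -> (29.3,0) [heading=0, draw]
FD 3.5: (29.3,0) -> (32.8,0) [heading=0, draw]
LT 108: heading 0 -> 108
PD: pen down
LT 108: heading 108 -> 216
FD 9.5: (32.8,0) -> (25.114,-5.584) [heading=216, draw]
RT 90: heading 216 -> 126
PD: pen down
FD 8.8: (25.114,-5.584) -> (19.942,1.535) [heading=126, draw]
FD 9.9: (19.942,1.535) -> (14.123,9.545) [heading=126, draw]
FD 11.2: (14.123,9.545) -> (7.54,18.606) [heading=126, draw]
PU: pen up
Final: pos=(7.54,18.606), heading=126, 9 segment(s) drawn

Answer: 126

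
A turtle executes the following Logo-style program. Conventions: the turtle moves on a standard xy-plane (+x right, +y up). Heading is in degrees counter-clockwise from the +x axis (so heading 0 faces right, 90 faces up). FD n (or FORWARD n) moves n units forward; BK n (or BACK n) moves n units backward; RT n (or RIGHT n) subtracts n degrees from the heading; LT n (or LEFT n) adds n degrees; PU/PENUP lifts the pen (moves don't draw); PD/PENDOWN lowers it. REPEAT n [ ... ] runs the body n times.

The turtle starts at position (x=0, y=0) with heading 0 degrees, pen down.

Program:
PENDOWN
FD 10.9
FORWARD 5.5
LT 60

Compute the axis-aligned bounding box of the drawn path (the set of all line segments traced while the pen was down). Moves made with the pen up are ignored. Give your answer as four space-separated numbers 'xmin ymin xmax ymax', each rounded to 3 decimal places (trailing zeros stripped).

Executing turtle program step by step:
Start: pos=(0,0), heading=0, pen down
PD: pen down
FD 10.9: (0,0) -> (10.9,0) [heading=0, draw]
FD 5.5: (10.9,0) -> (16.4,0) [heading=0, draw]
LT 60: heading 0 -> 60
Final: pos=(16.4,0), heading=60, 2 segment(s) drawn

Segment endpoints: x in {0, 10.9, 16.4}, y in {0}
xmin=0, ymin=0, xmax=16.4, ymax=0

Answer: 0 0 16.4 0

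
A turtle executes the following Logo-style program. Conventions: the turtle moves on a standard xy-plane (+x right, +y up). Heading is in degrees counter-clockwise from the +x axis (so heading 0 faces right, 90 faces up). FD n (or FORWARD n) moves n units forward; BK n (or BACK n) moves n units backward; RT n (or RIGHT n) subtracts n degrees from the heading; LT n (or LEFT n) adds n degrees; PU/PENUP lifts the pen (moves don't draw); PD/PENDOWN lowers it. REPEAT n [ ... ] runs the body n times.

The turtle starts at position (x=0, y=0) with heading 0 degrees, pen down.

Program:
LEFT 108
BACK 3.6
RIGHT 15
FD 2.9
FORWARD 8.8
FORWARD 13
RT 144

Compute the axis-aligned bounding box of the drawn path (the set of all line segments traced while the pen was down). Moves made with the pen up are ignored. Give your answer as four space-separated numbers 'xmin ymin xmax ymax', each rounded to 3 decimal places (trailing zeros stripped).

Executing turtle program step by step:
Start: pos=(0,0), heading=0, pen down
LT 108: heading 0 -> 108
BK 3.6: (0,0) -> (1.112,-3.424) [heading=108, draw]
RT 15: heading 108 -> 93
FD 2.9: (1.112,-3.424) -> (0.961,-0.528) [heading=93, draw]
FD 8.8: (0.961,-0.528) -> (0.5,8.26) [heading=93, draw]
FD 13: (0.5,8.26) -> (-0.18,21.242) [heading=93, draw]
RT 144: heading 93 -> 309
Final: pos=(-0.18,21.242), heading=309, 4 segment(s) drawn

Segment endpoints: x in {-0.18, 0, 0.5, 0.961, 1.112}, y in {-3.424, -0.528, 0, 8.26, 21.242}
xmin=-0.18, ymin=-3.424, xmax=1.112, ymax=21.242

Answer: -0.18 -3.424 1.112 21.242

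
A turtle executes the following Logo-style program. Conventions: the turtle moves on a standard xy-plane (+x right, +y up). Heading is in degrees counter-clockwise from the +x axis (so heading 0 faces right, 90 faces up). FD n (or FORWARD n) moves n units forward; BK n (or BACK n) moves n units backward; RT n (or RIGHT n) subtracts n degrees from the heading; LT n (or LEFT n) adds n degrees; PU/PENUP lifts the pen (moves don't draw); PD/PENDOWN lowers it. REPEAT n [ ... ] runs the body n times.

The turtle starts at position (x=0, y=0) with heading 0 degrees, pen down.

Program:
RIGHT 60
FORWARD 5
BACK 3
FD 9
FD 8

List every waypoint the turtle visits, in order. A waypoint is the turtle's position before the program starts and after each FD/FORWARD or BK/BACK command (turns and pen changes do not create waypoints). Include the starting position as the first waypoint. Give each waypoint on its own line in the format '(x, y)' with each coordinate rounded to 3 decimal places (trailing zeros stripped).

Executing turtle program step by step:
Start: pos=(0,0), heading=0, pen down
RT 60: heading 0 -> 300
FD 5: (0,0) -> (2.5,-4.33) [heading=300, draw]
BK 3: (2.5,-4.33) -> (1,-1.732) [heading=300, draw]
FD 9: (1,-1.732) -> (5.5,-9.526) [heading=300, draw]
FD 8: (5.5,-9.526) -> (9.5,-16.454) [heading=300, draw]
Final: pos=(9.5,-16.454), heading=300, 4 segment(s) drawn
Waypoints (5 total):
(0, 0)
(2.5, -4.33)
(1, -1.732)
(5.5, -9.526)
(9.5, -16.454)

Answer: (0, 0)
(2.5, -4.33)
(1, -1.732)
(5.5, -9.526)
(9.5, -16.454)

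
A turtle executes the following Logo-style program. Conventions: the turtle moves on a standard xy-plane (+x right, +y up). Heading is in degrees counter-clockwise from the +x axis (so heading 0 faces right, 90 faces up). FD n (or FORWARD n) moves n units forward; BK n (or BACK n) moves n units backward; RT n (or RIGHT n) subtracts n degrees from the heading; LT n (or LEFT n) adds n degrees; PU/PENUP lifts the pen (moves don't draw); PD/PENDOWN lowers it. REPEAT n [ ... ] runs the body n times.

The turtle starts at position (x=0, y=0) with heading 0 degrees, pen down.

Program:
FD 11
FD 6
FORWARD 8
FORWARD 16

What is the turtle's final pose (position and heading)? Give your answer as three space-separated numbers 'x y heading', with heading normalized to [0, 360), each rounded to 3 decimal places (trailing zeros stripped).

Answer: 41 0 0

Derivation:
Executing turtle program step by step:
Start: pos=(0,0), heading=0, pen down
FD 11: (0,0) -> (11,0) [heading=0, draw]
FD 6: (11,0) -> (17,0) [heading=0, draw]
FD 8: (17,0) -> (25,0) [heading=0, draw]
FD 16: (25,0) -> (41,0) [heading=0, draw]
Final: pos=(41,0), heading=0, 4 segment(s) drawn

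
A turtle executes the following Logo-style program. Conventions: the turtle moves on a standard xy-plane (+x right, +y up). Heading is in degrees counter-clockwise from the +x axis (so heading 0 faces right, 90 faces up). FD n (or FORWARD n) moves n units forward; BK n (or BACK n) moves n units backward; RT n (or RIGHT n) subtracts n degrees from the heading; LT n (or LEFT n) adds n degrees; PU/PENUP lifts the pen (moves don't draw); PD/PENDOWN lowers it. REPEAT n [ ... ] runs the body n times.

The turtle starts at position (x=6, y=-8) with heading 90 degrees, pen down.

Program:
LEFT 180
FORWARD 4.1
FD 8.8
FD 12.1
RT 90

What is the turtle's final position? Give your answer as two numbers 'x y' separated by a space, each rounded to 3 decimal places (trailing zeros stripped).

Executing turtle program step by step:
Start: pos=(6,-8), heading=90, pen down
LT 180: heading 90 -> 270
FD 4.1: (6,-8) -> (6,-12.1) [heading=270, draw]
FD 8.8: (6,-12.1) -> (6,-20.9) [heading=270, draw]
FD 12.1: (6,-20.9) -> (6,-33) [heading=270, draw]
RT 90: heading 270 -> 180
Final: pos=(6,-33), heading=180, 3 segment(s) drawn

Answer: 6 -33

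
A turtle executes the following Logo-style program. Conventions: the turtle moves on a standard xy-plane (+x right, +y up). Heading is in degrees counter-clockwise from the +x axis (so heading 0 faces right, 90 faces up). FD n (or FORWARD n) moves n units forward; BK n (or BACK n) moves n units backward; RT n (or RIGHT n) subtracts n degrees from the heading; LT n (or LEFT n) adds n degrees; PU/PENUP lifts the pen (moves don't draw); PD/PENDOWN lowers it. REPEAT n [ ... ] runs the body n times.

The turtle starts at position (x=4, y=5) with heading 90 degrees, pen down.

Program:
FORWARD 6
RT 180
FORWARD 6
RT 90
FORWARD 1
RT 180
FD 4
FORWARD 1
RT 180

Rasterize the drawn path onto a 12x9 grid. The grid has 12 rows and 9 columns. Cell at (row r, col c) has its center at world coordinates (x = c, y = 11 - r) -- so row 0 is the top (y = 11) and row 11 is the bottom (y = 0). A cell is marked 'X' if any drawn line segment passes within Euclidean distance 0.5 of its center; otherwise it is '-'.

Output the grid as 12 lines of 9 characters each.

Answer: ----X----
----X----
----X----
----X----
----X----
----X----
---XXXXXX
---------
---------
---------
---------
---------

Derivation:
Segment 0: (4,5) -> (4,11)
Segment 1: (4,11) -> (4,5)
Segment 2: (4,5) -> (3,5)
Segment 3: (3,5) -> (7,5)
Segment 4: (7,5) -> (8,5)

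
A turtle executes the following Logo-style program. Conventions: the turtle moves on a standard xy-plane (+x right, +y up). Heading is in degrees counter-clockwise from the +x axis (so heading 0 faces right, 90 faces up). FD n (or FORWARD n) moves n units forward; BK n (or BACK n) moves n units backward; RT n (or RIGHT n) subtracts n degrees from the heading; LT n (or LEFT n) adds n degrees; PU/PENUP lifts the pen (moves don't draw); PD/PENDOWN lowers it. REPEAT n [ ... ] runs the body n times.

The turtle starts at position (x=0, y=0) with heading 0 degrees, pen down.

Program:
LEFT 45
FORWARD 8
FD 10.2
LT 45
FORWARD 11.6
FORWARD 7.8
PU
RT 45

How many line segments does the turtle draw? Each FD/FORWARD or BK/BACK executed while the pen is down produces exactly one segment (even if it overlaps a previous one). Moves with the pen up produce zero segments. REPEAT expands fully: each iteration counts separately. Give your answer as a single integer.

Answer: 4

Derivation:
Executing turtle program step by step:
Start: pos=(0,0), heading=0, pen down
LT 45: heading 0 -> 45
FD 8: (0,0) -> (5.657,5.657) [heading=45, draw]
FD 10.2: (5.657,5.657) -> (12.869,12.869) [heading=45, draw]
LT 45: heading 45 -> 90
FD 11.6: (12.869,12.869) -> (12.869,24.469) [heading=90, draw]
FD 7.8: (12.869,24.469) -> (12.869,32.269) [heading=90, draw]
PU: pen up
RT 45: heading 90 -> 45
Final: pos=(12.869,32.269), heading=45, 4 segment(s) drawn
Segments drawn: 4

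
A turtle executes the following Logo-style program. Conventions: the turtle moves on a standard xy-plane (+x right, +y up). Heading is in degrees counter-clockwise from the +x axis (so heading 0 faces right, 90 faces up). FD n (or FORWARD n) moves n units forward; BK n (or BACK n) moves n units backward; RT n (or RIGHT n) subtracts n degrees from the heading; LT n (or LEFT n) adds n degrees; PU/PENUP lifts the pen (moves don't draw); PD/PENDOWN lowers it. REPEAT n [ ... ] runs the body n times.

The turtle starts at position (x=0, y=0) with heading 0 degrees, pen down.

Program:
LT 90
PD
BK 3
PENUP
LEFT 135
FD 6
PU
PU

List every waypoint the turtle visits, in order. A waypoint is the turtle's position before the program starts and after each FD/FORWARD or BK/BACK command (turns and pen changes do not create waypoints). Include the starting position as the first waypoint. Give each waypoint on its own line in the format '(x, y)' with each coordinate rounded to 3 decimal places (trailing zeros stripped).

Answer: (0, 0)
(0, -3)
(-4.243, -7.243)

Derivation:
Executing turtle program step by step:
Start: pos=(0,0), heading=0, pen down
LT 90: heading 0 -> 90
PD: pen down
BK 3: (0,0) -> (0,-3) [heading=90, draw]
PU: pen up
LT 135: heading 90 -> 225
FD 6: (0,-3) -> (-4.243,-7.243) [heading=225, move]
PU: pen up
PU: pen up
Final: pos=(-4.243,-7.243), heading=225, 1 segment(s) drawn
Waypoints (3 total):
(0, 0)
(0, -3)
(-4.243, -7.243)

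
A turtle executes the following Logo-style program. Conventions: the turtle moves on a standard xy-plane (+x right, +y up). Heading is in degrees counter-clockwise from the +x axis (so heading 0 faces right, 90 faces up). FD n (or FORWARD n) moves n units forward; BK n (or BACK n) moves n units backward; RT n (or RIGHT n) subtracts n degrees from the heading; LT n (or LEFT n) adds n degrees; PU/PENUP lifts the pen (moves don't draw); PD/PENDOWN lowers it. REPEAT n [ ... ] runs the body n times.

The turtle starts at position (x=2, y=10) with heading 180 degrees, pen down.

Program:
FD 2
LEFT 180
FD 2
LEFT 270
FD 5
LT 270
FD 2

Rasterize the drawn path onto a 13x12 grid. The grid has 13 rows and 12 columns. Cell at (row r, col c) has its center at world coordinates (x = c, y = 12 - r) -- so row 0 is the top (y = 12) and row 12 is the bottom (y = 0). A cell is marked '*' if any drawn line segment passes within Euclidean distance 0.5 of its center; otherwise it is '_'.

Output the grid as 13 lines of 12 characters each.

Segment 0: (2,10) -> (0,10)
Segment 1: (0,10) -> (2,10)
Segment 2: (2,10) -> (2,5)
Segment 3: (2,5) -> (-0,5)

Answer: ____________
____________
***_________
__*_________
__*_________
__*_________
__*_________
***_________
____________
____________
____________
____________
____________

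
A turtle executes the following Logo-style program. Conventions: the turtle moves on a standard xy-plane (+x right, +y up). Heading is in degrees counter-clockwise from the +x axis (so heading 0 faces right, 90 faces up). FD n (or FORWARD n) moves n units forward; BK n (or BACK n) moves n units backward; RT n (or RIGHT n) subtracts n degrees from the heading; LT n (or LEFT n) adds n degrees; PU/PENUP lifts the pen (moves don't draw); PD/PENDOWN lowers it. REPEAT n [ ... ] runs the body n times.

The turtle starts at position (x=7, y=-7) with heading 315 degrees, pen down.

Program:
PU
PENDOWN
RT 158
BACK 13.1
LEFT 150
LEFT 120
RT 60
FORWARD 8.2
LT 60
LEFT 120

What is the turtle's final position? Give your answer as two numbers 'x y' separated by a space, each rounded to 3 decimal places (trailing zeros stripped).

Executing turtle program step by step:
Start: pos=(7,-7), heading=315, pen down
PU: pen up
PD: pen down
RT 158: heading 315 -> 157
BK 13.1: (7,-7) -> (19.059,-12.119) [heading=157, draw]
LT 150: heading 157 -> 307
LT 120: heading 307 -> 67
RT 60: heading 67 -> 7
FD 8.2: (19.059,-12.119) -> (27.197,-11.119) [heading=7, draw]
LT 60: heading 7 -> 67
LT 120: heading 67 -> 187
Final: pos=(27.197,-11.119), heading=187, 2 segment(s) drawn

Answer: 27.197 -11.119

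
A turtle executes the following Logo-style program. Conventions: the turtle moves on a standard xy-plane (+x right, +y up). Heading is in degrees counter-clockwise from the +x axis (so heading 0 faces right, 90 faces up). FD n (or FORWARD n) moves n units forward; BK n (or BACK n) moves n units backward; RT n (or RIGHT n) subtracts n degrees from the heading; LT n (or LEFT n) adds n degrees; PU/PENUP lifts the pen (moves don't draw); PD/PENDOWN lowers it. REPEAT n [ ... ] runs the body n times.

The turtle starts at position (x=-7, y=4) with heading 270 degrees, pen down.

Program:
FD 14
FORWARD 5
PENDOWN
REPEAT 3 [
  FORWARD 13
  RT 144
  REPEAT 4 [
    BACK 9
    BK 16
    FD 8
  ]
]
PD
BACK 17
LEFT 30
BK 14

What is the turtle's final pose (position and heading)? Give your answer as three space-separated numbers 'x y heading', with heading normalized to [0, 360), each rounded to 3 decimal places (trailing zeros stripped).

Answer: 63.228 -18.83 228

Derivation:
Executing turtle program step by step:
Start: pos=(-7,4), heading=270, pen down
FD 14: (-7,4) -> (-7,-10) [heading=270, draw]
FD 5: (-7,-10) -> (-7,-15) [heading=270, draw]
PD: pen down
REPEAT 3 [
  -- iteration 1/3 --
  FD 13: (-7,-15) -> (-7,-28) [heading=270, draw]
  RT 144: heading 270 -> 126
  REPEAT 4 [
    -- iteration 1/4 --
    BK 9: (-7,-28) -> (-1.71,-35.281) [heading=126, draw]
    BK 16: (-1.71,-35.281) -> (7.695,-48.225) [heading=126, draw]
    FD 8: (7.695,-48.225) -> (2.992,-41.753) [heading=126, draw]
    -- iteration 2/4 --
    BK 9: (2.992,-41.753) -> (8.282,-49.034) [heading=126, draw]
    BK 16: (8.282,-49.034) -> (17.687,-61.979) [heading=126, draw]
    FD 8: (17.687,-61.979) -> (12.985,-55.507) [heading=126, draw]
    -- iteration 3/4 --
    BK 9: (12.985,-55.507) -> (18.275,-62.788) [heading=126, draw]
    BK 16: (18.275,-62.788) -> (27.679,-75.732) [heading=126, draw]
    FD 8: (27.679,-75.732) -> (22.977,-69.26) [heading=126, draw]
    -- iteration 4/4 --
    BK 9: (22.977,-69.26) -> (28.267,-76.541) [heading=126, draw]
    BK 16: (28.267,-76.541) -> (37.672,-89.485) [heading=126, draw]
    FD 8: (37.672,-89.485) -> (32.969,-83.013) [heading=126, draw]
  ]
  -- iteration 2/3 --
  FD 13: (32.969,-83.013) -> (25.328,-72.496) [heading=126, draw]
  RT 144: heading 126 -> 342
  REPEAT 4 [
    -- iteration 1/4 --
    BK 9: (25.328,-72.496) -> (16.769,-69.715) [heading=342, draw]
    BK 16: (16.769,-69.715) -> (1.552,-64.771) [heading=342, draw]
    FD 8: (1.552,-64.771) -> (9.16,-67.243) [heading=342, draw]
    -- iteration 2/4 --
    BK 9: (9.16,-67.243) -> (0.601,-64.461) [heading=342, draw]
    BK 16: (0.601,-64.461) -> (-14.616,-59.517) [heading=342, draw]
    FD 8: (-14.616,-59.517) -> (-7.008,-61.989) [heading=342, draw]
    -- iteration 3/4 --
    BK 9: (-7.008,-61.989) -> (-15.567,-59.208) [heading=342, draw]
    BK 16: (-15.567,-59.208) -> (-30.784,-54.264) [heading=342, draw]
    FD 8: (-30.784,-54.264) -> (-23.176,-56.736) [heading=342, draw]
    -- iteration 4/4 --
    BK 9: (-23.176,-56.736) -> (-31.735,-53.955) [heading=342, draw]
    BK 16: (-31.735,-53.955) -> (-46.952,-49.011) [heading=342, draw]
    FD 8: (-46.952,-49.011) -> (-39.344,-51.483) [heading=342, draw]
  ]
  -- iteration 3/3 --
  FD 13: (-39.344,-51.483) -> (-26.98,-55.5) [heading=342, draw]
  RT 144: heading 342 -> 198
  REPEAT 4 [
    -- iteration 1/4 --
    BK 9: (-26.98,-55.5) -> (-18.42,-52.719) [heading=198, draw]
    BK 16: (-18.42,-52.719) -> (-3.204,-47.775) [heading=198, draw]
    FD 8: (-3.204,-47.775) -> (-10.812,-50.247) [heading=198, draw]
    -- iteration 2/4 --
    BK 9: (-10.812,-50.247) -> (-2.252,-47.466) [heading=198, draw]
    BK 16: (-2.252,-47.466) -> (12.964,-42.521) [heading=198, draw]
    FD 8: (12.964,-42.521) -> (5.356,-44.993) [heading=198, draw]
    -- iteration 3/4 --
    BK 9: (5.356,-44.993) -> (13.916,-42.212) [heading=198, draw]
    BK 16: (13.916,-42.212) -> (29.132,-37.268) [heading=198, draw]
    FD 8: (29.132,-37.268) -> (21.524,-39.74) [heading=198, draw]
    -- iteration 4/4 --
    BK 9: (21.524,-39.74) -> (30.083,-36.959) [heading=198, draw]
    BK 16: (30.083,-36.959) -> (45.3,-32.015) [heading=198, draw]
    FD 8: (45.3,-32.015) -> (37.692,-34.487) [heading=198, draw]
  ]
]
PD: pen down
BK 17: (37.692,-34.487) -> (53.86,-29.234) [heading=198, draw]
LT 30: heading 198 -> 228
BK 14: (53.86,-29.234) -> (63.228,-18.83) [heading=228, draw]
Final: pos=(63.228,-18.83), heading=228, 43 segment(s) drawn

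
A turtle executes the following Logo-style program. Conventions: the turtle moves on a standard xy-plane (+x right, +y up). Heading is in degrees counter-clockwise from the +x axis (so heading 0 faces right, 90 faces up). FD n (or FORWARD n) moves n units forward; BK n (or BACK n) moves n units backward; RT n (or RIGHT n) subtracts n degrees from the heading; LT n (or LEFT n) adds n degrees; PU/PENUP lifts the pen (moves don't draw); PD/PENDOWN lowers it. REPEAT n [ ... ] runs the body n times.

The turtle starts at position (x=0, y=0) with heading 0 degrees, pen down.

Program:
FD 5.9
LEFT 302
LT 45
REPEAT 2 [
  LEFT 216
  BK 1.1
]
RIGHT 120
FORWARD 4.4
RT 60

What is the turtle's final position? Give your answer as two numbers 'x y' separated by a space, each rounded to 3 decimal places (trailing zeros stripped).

Answer: 8.479 -4.361

Derivation:
Executing turtle program step by step:
Start: pos=(0,0), heading=0, pen down
FD 5.9: (0,0) -> (5.9,0) [heading=0, draw]
LT 302: heading 0 -> 302
LT 45: heading 302 -> 347
REPEAT 2 [
  -- iteration 1/2 --
  LT 216: heading 347 -> 203
  BK 1.1: (5.9,0) -> (6.913,0.43) [heading=203, draw]
  -- iteration 2/2 --
  LT 216: heading 203 -> 59
  BK 1.1: (6.913,0.43) -> (6.346,-0.513) [heading=59, draw]
]
RT 120: heading 59 -> 299
FD 4.4: (6.346,-0.513) -> (8.479,-4.361) [heading=299, draw]
RT 60: heading 299 -> 239
Final: pos=(8.479,-4.361), heading=239, 4 segment(s) drawn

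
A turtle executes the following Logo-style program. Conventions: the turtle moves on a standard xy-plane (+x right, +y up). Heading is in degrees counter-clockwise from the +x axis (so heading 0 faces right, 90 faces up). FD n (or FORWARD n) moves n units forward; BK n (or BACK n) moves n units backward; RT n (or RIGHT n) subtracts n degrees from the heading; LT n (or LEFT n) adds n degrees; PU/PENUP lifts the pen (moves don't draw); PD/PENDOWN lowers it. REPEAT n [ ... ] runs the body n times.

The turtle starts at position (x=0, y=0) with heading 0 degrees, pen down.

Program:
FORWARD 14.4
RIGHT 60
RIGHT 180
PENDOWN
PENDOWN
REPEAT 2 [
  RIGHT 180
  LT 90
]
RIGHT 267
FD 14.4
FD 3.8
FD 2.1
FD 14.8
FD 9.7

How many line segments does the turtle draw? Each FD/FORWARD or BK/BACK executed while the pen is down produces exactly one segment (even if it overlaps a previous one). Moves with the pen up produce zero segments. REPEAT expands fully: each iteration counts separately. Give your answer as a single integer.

Answer: 6

Derivation:
Executing turtle program step by step:
Start: pos=(0,0), heading=0, pen down
FD 14.4: (0,0) -> (14.4,0) [heading=0, draw]
RT 60: heading 0 -> 300
RT 180: heading 300 -> 120
PD: pen down
PD: pen down
REPEAT 2 [
  -- iteration 1/2 --
  RT 180: heading 120 -> 300
  LT 90: heading 300 -> 30
  -- iteration 2/2 --
  RT 180: heading 30 -> 210
  LT 90: heading 210 -> 300
]
RT 267: heading 300 -> 33
FD 14.4: (14.4,0) -> (26.477,7.843) [heading=33, draw]
FD 3.8: (26.477,7.843) -> (29.664,9.912) [heading=33, draw]
FD 2.1: (29.664,9.912) -> (31.425,11.056) [heading=33, draw]
FD 14.8: (31.425,11.056) -> (43.837,19.117) [heading=33, draw]
FD 9.7: (43.837,19.117) -> (51.972,24.4) [heading=33, draw]
Final: pos=(51.972,24.4), heading=33, 6 segment(s) drawn
Segments drawn: 6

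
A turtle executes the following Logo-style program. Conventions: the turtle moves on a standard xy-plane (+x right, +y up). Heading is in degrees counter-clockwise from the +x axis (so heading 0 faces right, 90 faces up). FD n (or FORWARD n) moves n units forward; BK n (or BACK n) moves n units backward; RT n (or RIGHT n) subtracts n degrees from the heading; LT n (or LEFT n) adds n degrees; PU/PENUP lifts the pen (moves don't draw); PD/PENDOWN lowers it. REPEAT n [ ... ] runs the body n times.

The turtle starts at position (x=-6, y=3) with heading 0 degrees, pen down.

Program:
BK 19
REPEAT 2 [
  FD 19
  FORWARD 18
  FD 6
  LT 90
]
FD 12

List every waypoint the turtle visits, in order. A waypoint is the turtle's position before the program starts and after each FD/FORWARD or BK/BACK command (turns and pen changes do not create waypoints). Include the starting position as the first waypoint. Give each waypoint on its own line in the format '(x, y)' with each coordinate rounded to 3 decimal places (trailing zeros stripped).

Executing turtle program step by step:
Start: pos=(-6,3), heading=0, pen down
BK 19: (-6,3) -> (-25,3) [heading=0, draw]
REPEAT 2 [
  -- iteration 1/2 --
  FD 19: (-25,3) -> (-6,3) [heading=0, draw]
  FD 18: (-6,3) -> (12,3) [heading=0, draw]
  FD 6: (12,3) -> (18,3) [heading=0, draw]
  LT 90: heading 0 -> 90
  -- iteration 2/2 --
  FD 19: (18,3) -> (18,22) [heading=90, draw]
  FD 18: (18,22) -> (18,40) [heading=90, draw]
  FD 6: (18,40) -> (18,46) [heading=90, draw]
  LT 90: heading 90 -> 180
]
FD 12: (18,46) -> (6,46) [heading=180, draw]
Final: pos=(6,46), heading=180, 8 segment(s) drawn
Waypoints (9 total):
(-6, 3)
(-25, 3)
(-6, 3)
(12, 3)
(18, 3)
(18, 22)
(18, 40)
(18, 46)
(6, 46)

Answer: (-6, 3)
(-25, 3)
(-6, 3)
(12, 3)
(18, 3)
(18, 22)
(18, 40)
(18, 46)
(6, 46)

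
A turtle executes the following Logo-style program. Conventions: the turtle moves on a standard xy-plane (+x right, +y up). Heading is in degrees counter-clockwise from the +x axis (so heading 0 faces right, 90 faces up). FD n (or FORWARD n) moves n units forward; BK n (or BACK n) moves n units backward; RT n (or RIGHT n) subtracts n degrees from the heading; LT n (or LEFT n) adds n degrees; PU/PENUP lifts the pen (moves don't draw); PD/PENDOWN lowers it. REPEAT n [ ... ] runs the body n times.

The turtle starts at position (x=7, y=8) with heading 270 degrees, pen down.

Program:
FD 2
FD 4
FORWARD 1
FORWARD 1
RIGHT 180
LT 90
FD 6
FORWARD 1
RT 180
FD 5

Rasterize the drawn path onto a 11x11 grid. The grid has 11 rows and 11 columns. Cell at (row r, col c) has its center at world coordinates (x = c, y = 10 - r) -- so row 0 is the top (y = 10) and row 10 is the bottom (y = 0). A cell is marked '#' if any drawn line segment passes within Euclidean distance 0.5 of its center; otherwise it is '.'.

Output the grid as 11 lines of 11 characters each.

Answer: ...........
...........
.......#...
.......#...
.......#...
.......#...
.......#...
.......#...
.......#...
.......#...
########...

Derivation:
Segment 0: (7,8) -> (7,6)
Segment 1: (7,6) -> (7,2)
Segment 2: (7,2) -> (7,1)
Segment 3: (7,1) -> (7,0)
Segment 4: (7,0) -> (1,0)
Segment 5: (1,0) -> (-0,0)
Segment 6: (-0,0) -> (5,0)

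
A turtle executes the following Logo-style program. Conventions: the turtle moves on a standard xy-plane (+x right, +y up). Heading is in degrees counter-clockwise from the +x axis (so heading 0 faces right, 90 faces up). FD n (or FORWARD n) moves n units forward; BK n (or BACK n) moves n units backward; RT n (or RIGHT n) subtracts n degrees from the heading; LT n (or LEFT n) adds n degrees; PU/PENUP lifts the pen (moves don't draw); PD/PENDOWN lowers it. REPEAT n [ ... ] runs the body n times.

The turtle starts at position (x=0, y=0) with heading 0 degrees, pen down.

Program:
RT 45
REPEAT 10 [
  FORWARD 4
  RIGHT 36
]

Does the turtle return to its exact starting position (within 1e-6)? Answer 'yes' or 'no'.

Answer: yes

Derivation:
Executing turtle program step by step:
Start: pos=(0,0), heading=0, pen down
RT 45: heading 0 -> 315
REPEAT 10 [
  -- iteration 1/10 --
  FD 4: (0,0) -> (2.828,-2.828) [heading=315, draw]
  RT 36: heading 315 -> 279
  -- iteration 2/10 --
  FD 4: (2.828,-2.828) -> (3.454,-6.779) [heading=279, draw]
  RT 36: heading 279 -> 243
  -- iteration 3/10 --
  FD 4: (3.454,-6.779) -> (1.638,-10.343) [heading=243, draw]
  RT 36: heading 243 -> 207
  -- iteration 4/10 --
  FD 4: (1.638,-10.343) -> (-1.926,-12.159) [heading=207, draw]
  RT 36: heading 207 -> 171
  -- iteration 5/10 --
  FD 4: (-1.926,-12.159) -> (-5.877,-11.533) [heading=171, draw]
  RT 36: heading 171 -> 135
  -- iteration 6/10 --
  FD 4: (-5.877,-11.533) -> (-8.705,-8.705) [heading=135, draw]
  RT 36: heading 135 -> 99
  -- iteration 7/10 --
  FD 4: (-8.705,-8.705) -> (-9.331,-4.754) [heading=99, draw]
  RT 36: heading 99 -> 63
  -- iteration 8/10 --
  FD 4: (-9.331,-4.754) -> (-7.515,-1.19) [heading=63, draw]
  RT 36: heading 63 -> 27
  -- iteration 9/10 --
  FD 4: (-7.515,-1.19) -> (-3.951,0.626) [heading=27, draw]
  RT 36: heading 27 -> 351
  -- iteration 10/10 --
  FD 4: (-3.951,0.626) -> (0,0) [heading=351, draw]
  RT 36: heading 351 -> 315
]
Final: pos=(0,0), heading=315, 10 segment(s) drawn

Start position: (0, 0)
Final position: (0, 0)
Distance = 0; < 1e-6 -> CLOSED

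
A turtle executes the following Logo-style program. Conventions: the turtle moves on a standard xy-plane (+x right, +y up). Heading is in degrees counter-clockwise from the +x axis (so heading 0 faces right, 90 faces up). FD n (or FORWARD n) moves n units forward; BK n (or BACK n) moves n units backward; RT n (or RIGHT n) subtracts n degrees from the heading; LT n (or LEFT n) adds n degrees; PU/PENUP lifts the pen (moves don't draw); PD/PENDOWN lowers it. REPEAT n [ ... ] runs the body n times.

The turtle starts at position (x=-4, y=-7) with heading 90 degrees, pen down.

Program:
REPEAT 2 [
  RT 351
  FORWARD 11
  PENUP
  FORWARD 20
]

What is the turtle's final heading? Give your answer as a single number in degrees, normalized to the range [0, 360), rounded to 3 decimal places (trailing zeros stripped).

Answer: 108

Derivation:
Executing turtle program step by step:
Start: pos=(-4,-7), heading=90, pen down
REPEAT 2 [
  -- iteration 1/2 --
  RT 351: heading 90 -> 99
  FD 11: (-4,-7) -> (-5.721,3.865) [heading=99, draw]
  PU: pen up
  FD 20: (-5.721,3.865) -> (-8.849,23.618) [heading=99, move]
  -- iteration 2/2 --
  RT 351: heading 99 -> 108
  FD 11: (-8.849,23.618) -> (-12.249,34.08) [heading=108, move]
  PU: pen up
  FD 20: (-12.249,34.08) -> (-18.429,53.101) [heading=108, move]
]
Final: pos=(-18.429,53.101), heading=108, 1 segment(s) drawn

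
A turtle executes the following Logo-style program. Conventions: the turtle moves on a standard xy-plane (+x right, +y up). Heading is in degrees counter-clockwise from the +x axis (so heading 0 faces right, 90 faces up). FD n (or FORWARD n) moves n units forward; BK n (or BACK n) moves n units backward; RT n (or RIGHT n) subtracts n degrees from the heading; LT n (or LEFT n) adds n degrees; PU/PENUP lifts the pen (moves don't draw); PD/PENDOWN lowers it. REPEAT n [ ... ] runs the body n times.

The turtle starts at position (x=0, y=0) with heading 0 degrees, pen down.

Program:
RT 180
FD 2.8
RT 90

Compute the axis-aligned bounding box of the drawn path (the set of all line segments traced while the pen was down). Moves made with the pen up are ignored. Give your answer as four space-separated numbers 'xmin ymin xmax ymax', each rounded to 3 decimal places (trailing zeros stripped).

Answer: -2.8 0 0 0

Derivation:
Executing turtle program step by step:
Start: pos=(0,0), heading=0, pen down
RT 180: heading 0 -> 180
FD 2.8: (0,0) -> (-2.8,0) [heading=180, draw]
RT 90: heading 180 -> 90
Final: pos=(-2.8,0), heading=90, 1 segment(s) drawn

Segment endpoints: x in {-2.8, 0}, y in {0, 0}
xmin=-2.8, ymin=0, xmax=0, ymax=0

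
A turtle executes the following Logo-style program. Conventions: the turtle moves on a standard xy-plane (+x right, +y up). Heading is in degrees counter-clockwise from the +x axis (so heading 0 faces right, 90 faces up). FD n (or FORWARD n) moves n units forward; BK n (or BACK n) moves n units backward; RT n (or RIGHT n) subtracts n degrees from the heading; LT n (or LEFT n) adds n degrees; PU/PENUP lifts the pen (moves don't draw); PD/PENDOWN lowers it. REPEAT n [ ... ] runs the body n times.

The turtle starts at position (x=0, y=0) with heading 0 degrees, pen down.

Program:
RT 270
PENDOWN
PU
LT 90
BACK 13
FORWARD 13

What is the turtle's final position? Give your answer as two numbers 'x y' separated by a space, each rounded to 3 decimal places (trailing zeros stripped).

Answer: 0 0

Derivation:
Executing turtle program step by step:
Start: pos=(0,0), heading=0, pen down
RT 270: heading 0 -> 90
PD: pen down
PU: pen up
LT 90: heading 90 -> 180
BK 13: (0,0) -> (13,0) [heading=180, move]
FD 13: (13,0) -> (0,0) [heading=180, move]
Final: pos=(0,0), heading=180, 0 segment(s) drawn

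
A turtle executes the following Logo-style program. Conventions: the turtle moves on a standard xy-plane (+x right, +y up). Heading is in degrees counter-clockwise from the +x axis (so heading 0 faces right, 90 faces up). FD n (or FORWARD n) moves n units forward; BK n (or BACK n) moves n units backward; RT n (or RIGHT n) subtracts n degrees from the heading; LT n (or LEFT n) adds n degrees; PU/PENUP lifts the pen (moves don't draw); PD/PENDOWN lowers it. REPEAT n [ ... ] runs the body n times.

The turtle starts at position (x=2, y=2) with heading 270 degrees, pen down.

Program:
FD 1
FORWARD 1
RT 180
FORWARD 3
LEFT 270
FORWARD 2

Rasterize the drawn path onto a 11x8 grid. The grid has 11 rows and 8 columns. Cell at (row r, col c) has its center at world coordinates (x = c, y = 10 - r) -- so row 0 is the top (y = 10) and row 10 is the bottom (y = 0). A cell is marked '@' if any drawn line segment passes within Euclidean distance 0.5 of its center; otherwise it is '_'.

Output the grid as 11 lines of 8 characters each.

Segment 0: (2,2) -> (2,1)
Segment 1: (2,1) -> (2,0)
Segment 2: (2,0) -> (2,3)
Segment 3: (2,3) -> (4,3)

Answer: ________
________
________
________
________
________
________
__@@@___
__@_____
__@_____
__@_____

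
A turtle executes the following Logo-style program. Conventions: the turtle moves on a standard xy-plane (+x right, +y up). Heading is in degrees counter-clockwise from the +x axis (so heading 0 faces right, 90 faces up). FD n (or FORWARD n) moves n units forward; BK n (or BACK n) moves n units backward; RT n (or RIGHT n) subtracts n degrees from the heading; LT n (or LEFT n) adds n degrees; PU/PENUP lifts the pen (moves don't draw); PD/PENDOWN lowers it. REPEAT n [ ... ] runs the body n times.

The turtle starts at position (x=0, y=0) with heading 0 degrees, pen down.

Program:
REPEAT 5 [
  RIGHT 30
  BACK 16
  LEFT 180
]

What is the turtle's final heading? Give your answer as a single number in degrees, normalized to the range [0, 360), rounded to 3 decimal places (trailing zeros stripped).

Executing turtle program step by step:
Start: pos=(0,0), heading=0, pen down
REPEAT 5 [
  -- iteration 1/5 --
  RT 30: heading 0 -> 330
  BK 16: (0,0) -> (-13.856,8) [heading=330, draw]
  LT 180: heading 330 -> 150
  -- iteration 2/5 --
  RT 30: heading 150 -> 120
  BK 16: (-13.856,8) -> (-5.856,-5.856) [heading=120, draw]
  LT 180: heading 120 -> 300
  -- iteration 3/5 --
  RT 30: heading 300 -> 270
  BK 16: (-5.856,-5.856) -> (-5.856,10.144) [heading=270, draw]
  LT 180: heading 270 -> 90
  -- iteration 4/5 --
  RT 30: heading 90 -> 60
  BK 16: (-5.856,10.144) -> (-13.856,-3.713) [heading=60, draw]
  LT 180: heading 60 -> 240
  -- iteration 5/5 --
  RT 30: heading 240 -> 210
  BK 16: (-13.856,-3.713) -> (0,4.287) [heading=210, draw]
  LT 180: heading 210 -> 30
]
Final: pos=(0,4.287), heading=30, 5 segment(s) drawn

Answer: 30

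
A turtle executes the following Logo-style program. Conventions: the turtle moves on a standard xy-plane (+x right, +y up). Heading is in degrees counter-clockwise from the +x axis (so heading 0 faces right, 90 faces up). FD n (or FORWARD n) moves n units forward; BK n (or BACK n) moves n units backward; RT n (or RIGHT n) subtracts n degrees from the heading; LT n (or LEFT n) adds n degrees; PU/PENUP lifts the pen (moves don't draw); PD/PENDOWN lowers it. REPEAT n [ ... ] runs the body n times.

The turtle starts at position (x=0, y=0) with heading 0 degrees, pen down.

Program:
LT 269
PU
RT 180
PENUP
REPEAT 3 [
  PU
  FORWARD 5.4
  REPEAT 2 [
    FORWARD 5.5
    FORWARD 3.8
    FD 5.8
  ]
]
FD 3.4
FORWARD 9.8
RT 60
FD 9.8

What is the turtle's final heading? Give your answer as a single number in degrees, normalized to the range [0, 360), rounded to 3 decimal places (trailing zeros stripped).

Executing turtle program step by step:
Start: pos=(0,0), heading=0, pen down
LT 269: heading 0 -> 269
PU: pen up
RT 180: heading 269 -> 89
PU: pen up
REPEAT 3 [
  -- iteration 1/3 --
  PU: pen up
  FD 5.4: (0,0) -> (0.094,5.399) [heading=89, move]
  REPEAT 2 [
    -- iteration 1/2 --
    FD 5.5: (0.094,5.399) -> (0.19,10.898) [heading=89, move]
    FD 3.8: (0.19,10.898) -> (0.257,14.698) [heading=89, move]
    FD 5.8: (0.257,14.698) -> (0.358,20.497) [heading=89, move]
    -- iteration 2/2 --
    FD 5.5: (0.358,20.497) -> (0.454,25.996) [heading=89, move]
    FD 3.8: (0.454,25.996) -> (0.52,29.795) [heading=89, move]
    FD 5.8: (0.52,29.795) -> (0.621,35.595) [heading=89, move]
  ]
  -- iteration 2/3 --
  PU: pen up
  FD 5.4: (0.621,35.595) -> (0.716,40.994) [heading=89, move]
  REPEAT 2 [
    -- iteration 1/2 --
    FD 5.5: (0.716,40.994) -> (0.812,46.493) [heading=89, move]
    FD 3.8: (0.812,46.493) -> (0.878,50.292) [heading=89, move]
    FD 5.8: (0.878,50.292) -> (0.979,56.091) [heading=89, move]
    -- iteration 2/2 --
    FD 5.5: (0.979,56.091) -> (1.075,61.591) [heading=89, move]
    FD 3.8: (1.075,61.591) -> (1.141,65.39) [heading=89, move]
    FD 5.8: (1.141,65.39) -> (1.243,71.189) [heading=89, move]
  ]
  -- iteration 3/3 --
  PU: pen up
  FD 5.4: (1.243,71.189) -> (1.337,76.588) [heading=89, move]
  REPEAT 2 [
    -- iteration 1/2 --
    FD 5.5: (1.337,76.588) -> (1.433,82.087) [heading=89, move]
    FD 3.8: (1.433,82.087) -> (1.499,85.887) [heading=89, move]
    FD 5.8: (1.499,85.887) -> (1.6,91.686) [heading=89, move]
    -- iteration 2/2 --
    FD 5.5: (1.6,91.686) -> (1.696,97.185) [heading=89, move]
    FD 3.8: (1.696,97.185) -> (1.763,100.985) [heading=89, move]
    FD 5.8: (1.763,100.985) -> (1.864,106.784) [heading=89, move]
  ]
]
FD 3.4: (1.864,106.784) -> (1.923,110.183) [heading=89, move]
FD 9.8: (1.923,110.183) -> (2.094,119.982) [heading=89, move]
RT 60: heading 89 -> 29
FD 9.8: (2.094,119.982) -> (10.666,124.733) [heading=29, move]
Final: pos=(10.666,124.733), heading=29, 0 segment(s) drawn

Answer: 29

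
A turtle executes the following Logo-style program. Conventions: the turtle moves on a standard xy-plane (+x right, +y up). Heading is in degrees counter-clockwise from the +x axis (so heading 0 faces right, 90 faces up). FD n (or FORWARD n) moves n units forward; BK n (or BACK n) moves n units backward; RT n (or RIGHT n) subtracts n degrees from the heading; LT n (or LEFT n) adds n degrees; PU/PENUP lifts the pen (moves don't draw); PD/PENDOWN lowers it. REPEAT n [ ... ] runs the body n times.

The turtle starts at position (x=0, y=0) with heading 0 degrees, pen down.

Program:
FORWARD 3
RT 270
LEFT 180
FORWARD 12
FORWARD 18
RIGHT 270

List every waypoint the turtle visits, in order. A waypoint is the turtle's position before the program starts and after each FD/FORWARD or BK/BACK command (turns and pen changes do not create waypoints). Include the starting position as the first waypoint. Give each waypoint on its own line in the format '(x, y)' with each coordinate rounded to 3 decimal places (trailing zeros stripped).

Answer: (0, 0)
(3, 0)
(3, -12)
(3, -30)

Derivation:
Executing turtle program step by step:
Start: pos=(0,0), heading=0, pen down
FD 3: (0,0) -> (3,0) [heading=0, draw]
RT 270: heading 0 -> 90
LT 180: heading 90 -> 270
FD 12: (3,0) -> (3,-12) [heading=270, draw]
FD 18: (3,-12) -> (3,-30) [heading=270, draw]
RT 270: heading 270 -> 0
Final: pos=(3,-30), heading=0, 3 segment(s) drawn
Waypoints (4 total):
(0, 0)
(3, 0)
(3, -12)
(3, -30)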